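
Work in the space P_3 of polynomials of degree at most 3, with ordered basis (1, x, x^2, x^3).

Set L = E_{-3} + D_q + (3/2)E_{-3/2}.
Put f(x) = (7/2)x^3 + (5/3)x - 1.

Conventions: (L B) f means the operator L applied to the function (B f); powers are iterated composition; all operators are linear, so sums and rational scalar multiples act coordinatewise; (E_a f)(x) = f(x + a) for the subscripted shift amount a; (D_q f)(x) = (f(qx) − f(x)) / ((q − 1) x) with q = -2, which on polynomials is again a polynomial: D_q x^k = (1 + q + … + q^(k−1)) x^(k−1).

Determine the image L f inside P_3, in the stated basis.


the image equals g(x) = (35/4)x^3 - (357/8)x^2 + (6437/48)x - 11693/96

E_{-3} f = (7/2)x^3 - (63/2)x^2 + (577/6)x - 201/2
D_q f = (21/2)x^2 + 5/3
E_{-3/2} f = (7/2)x^3 - (63/4)x^2 + (607/24)x - 245/16
((3/2)E_{-3/2}) f = (21/4)x^3 - (189/8)x^2 + (607/16)x - 735/32
(E_{-3} + D_q + (3/2)E_{-3/2}) f = (35/4)x^3 - (357/8)x^2 + (6437/48)x - 11693/96


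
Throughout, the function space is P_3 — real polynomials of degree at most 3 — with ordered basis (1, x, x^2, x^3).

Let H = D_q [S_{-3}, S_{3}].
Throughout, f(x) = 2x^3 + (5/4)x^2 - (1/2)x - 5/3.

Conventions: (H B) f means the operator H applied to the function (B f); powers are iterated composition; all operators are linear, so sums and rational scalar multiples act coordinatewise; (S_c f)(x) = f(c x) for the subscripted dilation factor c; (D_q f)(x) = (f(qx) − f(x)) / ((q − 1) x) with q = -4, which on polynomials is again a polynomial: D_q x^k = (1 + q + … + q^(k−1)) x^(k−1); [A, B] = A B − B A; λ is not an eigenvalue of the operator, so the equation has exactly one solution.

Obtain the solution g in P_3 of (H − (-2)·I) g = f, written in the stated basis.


write g with unknown coordinates in the stated basis and equate coefficients in (H − (-2)·I) g = f
solving from the highest basis element down gives g = x^3 + (5/8)x^2 - (1/4)x - 5/6
check: H g = 0
so H g − (-2)·g = 2x^3 + (5/4)x^2 - (1/2)x - 5/3 = f ✓

g(x) = x^3 + (5/8)x^2 - (1/4)x - 5/6


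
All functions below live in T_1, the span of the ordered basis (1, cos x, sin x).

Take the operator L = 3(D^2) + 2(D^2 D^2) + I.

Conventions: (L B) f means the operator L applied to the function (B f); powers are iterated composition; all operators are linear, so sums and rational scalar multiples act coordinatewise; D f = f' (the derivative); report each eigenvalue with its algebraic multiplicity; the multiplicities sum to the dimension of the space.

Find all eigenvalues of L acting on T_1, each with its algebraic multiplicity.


λ = 0 (multiplicity 2), λ = 1 (multiplicity 1)

image of 1: 1
image of cos x: 0
image of sin x: 0
the matrix is diagonal; its diagonal is (1, 0, 0)
for a triangular matrix the eigenvalues are the diagonal entries, with algebraic multiplicity their repetition count


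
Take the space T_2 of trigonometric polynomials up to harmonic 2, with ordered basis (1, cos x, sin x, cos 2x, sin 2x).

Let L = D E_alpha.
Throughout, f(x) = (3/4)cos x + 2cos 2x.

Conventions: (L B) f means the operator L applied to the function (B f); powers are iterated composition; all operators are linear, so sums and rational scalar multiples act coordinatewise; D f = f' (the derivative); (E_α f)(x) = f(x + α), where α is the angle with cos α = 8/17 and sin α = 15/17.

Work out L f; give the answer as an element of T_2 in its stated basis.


E_alpha f = (6/17)cos x - (45/68)sin x - (322/289)cos 2x - (480/289)sin 2x
D E_alpha f = -(45/68)cos x - (6/17)sin x - (960/289)cos 2x + (644/289)sin 2x

g(x) = -(45/68)cos x - (6/17)sin x - (960/289)cos 2x + (644/289)sin 2x


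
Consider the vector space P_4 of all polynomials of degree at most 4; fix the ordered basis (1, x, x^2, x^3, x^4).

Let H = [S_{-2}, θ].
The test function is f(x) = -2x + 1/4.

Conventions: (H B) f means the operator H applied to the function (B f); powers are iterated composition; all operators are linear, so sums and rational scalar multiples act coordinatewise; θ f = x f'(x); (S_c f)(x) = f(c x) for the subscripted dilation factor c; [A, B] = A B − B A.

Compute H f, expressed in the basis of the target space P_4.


the image equals g(x) = 0

θ f = -2x
S_{-2} θ f = 4x
S_{-2} f = 4x + 1/4
θ S_{-2} f = 4x
[S_{-2}, θ] f = 0


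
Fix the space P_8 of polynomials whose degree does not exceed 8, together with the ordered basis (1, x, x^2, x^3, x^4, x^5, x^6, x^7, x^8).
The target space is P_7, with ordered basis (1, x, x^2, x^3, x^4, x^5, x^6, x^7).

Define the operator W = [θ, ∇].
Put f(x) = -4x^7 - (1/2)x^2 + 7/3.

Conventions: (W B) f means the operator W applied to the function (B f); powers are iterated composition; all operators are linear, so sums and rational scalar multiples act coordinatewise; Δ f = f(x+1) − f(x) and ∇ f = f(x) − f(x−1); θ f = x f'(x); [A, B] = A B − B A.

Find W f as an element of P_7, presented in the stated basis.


the result is g(x) = 28x^6 - 168x^5 + 420x^4 - 560x^3 + 420x^2 - 167x + 27

∇ f = -28x^6 + 84x^5 - 140x^4 + 140x^3 - 84x^2 + 27x - 7/2
θ ∇ f = -168x^6 + 420x^5 - 560x^4 + 420x^3 - 168x^2 + 27x
θ f = -28x^7 - x^2
∇ θ f = -196x^6 + 588x^5 - 980x^4 + 980x^3 - 588x^2 + 194x - 27
[θ, ∇] f = 28x^6 - 168x^5 + 420x^4 - 560x^3 + 420x^2 - 167x + 27


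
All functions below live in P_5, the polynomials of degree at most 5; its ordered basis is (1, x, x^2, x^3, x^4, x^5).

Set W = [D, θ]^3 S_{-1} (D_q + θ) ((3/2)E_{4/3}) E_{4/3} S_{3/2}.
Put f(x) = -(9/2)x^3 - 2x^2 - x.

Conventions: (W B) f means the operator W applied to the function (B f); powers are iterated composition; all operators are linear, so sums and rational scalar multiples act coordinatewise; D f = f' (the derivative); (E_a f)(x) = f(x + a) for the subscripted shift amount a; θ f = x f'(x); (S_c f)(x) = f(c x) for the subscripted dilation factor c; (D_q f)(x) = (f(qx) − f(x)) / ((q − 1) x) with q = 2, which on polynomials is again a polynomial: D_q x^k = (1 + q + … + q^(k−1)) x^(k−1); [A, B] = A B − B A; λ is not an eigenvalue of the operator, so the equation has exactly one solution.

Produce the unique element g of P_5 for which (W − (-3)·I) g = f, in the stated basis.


the image equals g(x) = -(3/2)x^3 - (2/3)x^2 - (1/3)x - 729/16

write g with unknown coordinates in the stated basis and equate coefficients in (W − (-3)·I) g = f
solving from the highest basis element down gives g = -(3/2)x^3 - (2/3)x^2 - (1/3)x - 729/16
check: W g = 2187/16
so W g − (-3)·g = -(9/2)x^3 - 2x^2 - x = f ✓


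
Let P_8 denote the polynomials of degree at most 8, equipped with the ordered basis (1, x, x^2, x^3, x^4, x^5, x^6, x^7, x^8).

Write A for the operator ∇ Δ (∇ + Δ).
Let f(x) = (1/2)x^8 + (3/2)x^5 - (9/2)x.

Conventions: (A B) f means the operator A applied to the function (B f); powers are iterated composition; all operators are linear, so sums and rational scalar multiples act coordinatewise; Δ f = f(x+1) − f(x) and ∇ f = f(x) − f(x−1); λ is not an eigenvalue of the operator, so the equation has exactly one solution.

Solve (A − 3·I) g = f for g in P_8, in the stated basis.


write g with unknown coordinates in the stated basis and equate coefficients in (A − 3·I) g = f
solving from the highest basis element down gives g = -(1/6)x^8 - (227/6)x^5 - (560/3)x^3 - (4540/3)x^2 - (221/2)x - 4510/3
check: A g = -112x^5 - 560x^3 - 4540x^2 - 336x - 4510
so A g − 3·g = (1/2)x^8 + (3/2)x^5 - (9/2)x = f ✓

the image equals g(x) = -(1/6)x^8 - (227/6)x^5 - (560/3)x^3 - (4540/3)x^2 - (221/2)x - 4510/3


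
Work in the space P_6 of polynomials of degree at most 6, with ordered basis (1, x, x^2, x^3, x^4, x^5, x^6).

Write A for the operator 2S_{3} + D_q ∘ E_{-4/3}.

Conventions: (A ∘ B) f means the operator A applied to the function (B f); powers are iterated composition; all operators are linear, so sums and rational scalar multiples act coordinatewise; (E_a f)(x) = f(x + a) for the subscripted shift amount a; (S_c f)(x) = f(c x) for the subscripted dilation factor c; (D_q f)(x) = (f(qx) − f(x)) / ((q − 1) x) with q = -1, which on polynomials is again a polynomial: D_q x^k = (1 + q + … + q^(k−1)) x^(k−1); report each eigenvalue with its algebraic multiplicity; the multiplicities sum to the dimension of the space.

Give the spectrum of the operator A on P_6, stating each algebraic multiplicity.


λ = 2 (multiplicity 1), λ = 6 (multiplicity 1), λ = 18 (multiplicity 1), λ = 54 (multiplicity 1), λ = 162 (multiplicity 1), λ = 486 (multiplicity 1), λ = 1458 (multiplicity 1)

image of 1: 2
image of x: 6x + 1
image of x^2: 18x^2 - 8/3
image of x^3: 54x^3 + x^2 + 16/3
image of x^4: 162x^4 - (16/3)x^2 - 256/27
image of x^5: 486x^5 + x^4 + (160/9)x^2 + 1280/81
image of x^6: 1458x^6 - 8x^4 - (1280/27)x^2 - 2048/81
the matrix is upper triangular; its diagonal is (2, 6, 18, 54, 162, 486, 1458)
for a triangular matrix the eigenvalues are the diagonal entries, with algebraic multiplicity their repetition count


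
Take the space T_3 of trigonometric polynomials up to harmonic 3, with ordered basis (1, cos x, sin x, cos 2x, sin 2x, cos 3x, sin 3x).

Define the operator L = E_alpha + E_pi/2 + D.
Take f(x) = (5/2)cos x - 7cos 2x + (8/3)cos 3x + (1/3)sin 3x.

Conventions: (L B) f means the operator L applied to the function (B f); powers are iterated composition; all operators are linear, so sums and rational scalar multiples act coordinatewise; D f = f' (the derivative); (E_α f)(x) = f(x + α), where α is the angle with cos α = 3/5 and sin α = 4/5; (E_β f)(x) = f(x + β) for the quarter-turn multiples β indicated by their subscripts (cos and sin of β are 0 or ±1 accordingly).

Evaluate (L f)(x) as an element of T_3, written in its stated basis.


the image equals g(x) = (3/2)cos x - 7sin x + (224/25)cos 2x + (518/25)sin 2x - (214/125)cos 3x - (823/125)sin 3x

E_alpha f = (3/2)cos x - 2sin x + (49/25)cos 2x + (168/25)sin 2x - (892/375)cos 3x - (469/375)sin 3x
E_pi/2 f = -(5/2)sin x + 7cos 2x - (1/3)cos 3x + (8/3)sin 3x
D f = -(5/2)sin x + 14sin 2x + cos 3x - 8sin 3x
(E_alpha + E_pi/2 + D) f = (3/2)cos x - 7sin x + (224/25)cos 2x + (518/25)sin 2x - (214/125)cos 3x - (823/125)sin 3x


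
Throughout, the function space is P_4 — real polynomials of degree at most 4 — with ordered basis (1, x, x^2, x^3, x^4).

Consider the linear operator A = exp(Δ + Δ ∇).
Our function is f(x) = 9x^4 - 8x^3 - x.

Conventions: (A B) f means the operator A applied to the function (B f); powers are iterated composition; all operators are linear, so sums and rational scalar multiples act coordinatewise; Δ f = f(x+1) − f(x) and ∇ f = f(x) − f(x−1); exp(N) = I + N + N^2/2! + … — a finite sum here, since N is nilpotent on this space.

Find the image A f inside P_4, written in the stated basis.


the image equals g(x) = 9x^4 + 28x^3 + 192x^2 + 299x + 388

order-1 term: 36x^3 + 138x^2 - 36x + 18
order-2 term: 54x^2 + 300x + 207
order-3 term: 36x + 154
order-4 term: 9
the series for exp(Δ + Δ ∇) f terminates at order 4
exp(Δ + Δ ∇) f = 9x^4 + 28x^3 + 192x^2 + 299x + 388


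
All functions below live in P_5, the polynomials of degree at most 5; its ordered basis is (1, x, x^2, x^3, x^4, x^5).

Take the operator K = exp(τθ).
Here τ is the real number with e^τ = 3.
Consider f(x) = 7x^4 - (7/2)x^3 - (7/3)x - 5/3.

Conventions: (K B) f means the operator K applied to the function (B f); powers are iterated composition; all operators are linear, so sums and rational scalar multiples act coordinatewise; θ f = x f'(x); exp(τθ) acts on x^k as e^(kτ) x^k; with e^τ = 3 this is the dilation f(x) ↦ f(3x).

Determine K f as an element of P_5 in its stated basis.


exp(τθ) x^k = e^(kτ) x^k; with e^τ = 3 this sends x^k to 3^k x^k
x ↦ 3 x
x^3 ↦ 27 x^3
x^4 ↦ 81 x^4
applying this coordinatewise to f: exp(τθ) f = 567x^4 - (189/2)x^3 - 7x - 5/3

g(x) = 567x^4 - (189/2)x^3 - 7x - 5/3


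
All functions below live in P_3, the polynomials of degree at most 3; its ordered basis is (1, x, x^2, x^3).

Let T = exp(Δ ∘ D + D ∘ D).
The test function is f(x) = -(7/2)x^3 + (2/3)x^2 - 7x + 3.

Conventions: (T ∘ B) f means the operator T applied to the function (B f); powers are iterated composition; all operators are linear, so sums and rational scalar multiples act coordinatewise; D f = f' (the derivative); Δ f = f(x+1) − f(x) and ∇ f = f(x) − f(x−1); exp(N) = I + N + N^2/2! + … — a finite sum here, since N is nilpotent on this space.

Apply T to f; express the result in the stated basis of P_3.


the result is g(x) = -(7/2)x^3 + (2/3)x^2 - 49x - 29/6

order-1 term: -42x - 47/6
the series for exp(Δ ∘ D + D ∘ D) f terminates at order 1
exp(Δ ∘ D + D ∘ D) f = -(7/2)x^3 + (2/3)x^2 - 49x - 29/6


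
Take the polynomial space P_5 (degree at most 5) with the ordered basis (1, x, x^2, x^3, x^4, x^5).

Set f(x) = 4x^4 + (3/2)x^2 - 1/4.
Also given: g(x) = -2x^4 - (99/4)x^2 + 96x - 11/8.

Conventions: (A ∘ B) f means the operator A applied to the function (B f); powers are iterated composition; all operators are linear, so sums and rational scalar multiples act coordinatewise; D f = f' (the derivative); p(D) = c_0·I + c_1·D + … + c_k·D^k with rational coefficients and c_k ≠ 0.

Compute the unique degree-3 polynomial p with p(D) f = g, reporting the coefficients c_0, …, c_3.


p(D) = -(1/2)·I − (1/2)·D^2 + D^3, i.e. c_0 = -1/2, c_1 = 0, c_2 = -1/2, c_3 = 1

D^0 f = 4x^4 + (3/2)x^2 - 1/4
D^1 f = 16x^3 + 3x
D^2 f = 48x^2 + 3
D^3 f = 96x
matching coefficients of g against c_0 f + c_1 Df + … from the top degree down determines the c_i
solution: c_0 = -1/2, c_1 = 0, c_2 = -1/2, c_3 = 1


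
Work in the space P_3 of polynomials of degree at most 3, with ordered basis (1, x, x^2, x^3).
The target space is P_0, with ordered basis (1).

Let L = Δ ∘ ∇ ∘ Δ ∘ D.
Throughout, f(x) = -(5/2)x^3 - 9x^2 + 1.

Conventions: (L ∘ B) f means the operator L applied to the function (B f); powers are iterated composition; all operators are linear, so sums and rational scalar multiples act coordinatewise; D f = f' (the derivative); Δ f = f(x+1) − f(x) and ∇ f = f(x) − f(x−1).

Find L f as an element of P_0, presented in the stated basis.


the image equals g(x) = 0

D f = -(15/2)x^2 - 18x
Δ D f = -15x - 51/2
∇ (Δ ∘ D) f = -15
Δ ∇ (Δ ∘ D) f = 0


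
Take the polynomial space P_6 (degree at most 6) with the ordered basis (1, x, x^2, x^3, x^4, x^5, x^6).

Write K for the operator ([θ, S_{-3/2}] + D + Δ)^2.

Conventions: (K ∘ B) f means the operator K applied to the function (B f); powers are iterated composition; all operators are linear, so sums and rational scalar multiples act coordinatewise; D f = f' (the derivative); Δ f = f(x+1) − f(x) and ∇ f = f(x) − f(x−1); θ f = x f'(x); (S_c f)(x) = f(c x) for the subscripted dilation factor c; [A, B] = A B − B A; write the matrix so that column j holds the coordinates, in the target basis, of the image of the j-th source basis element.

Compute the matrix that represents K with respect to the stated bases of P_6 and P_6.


image of 1: 0
image of x: 0
image of x^2: 8
image of x^3: 24x + 12
image of x^4: 48x^2 + 48x + 22
image of x^5: 80x^3 + 120x^2 + 110x + 40
image of x^6: 120x^4 + 240x^3 + 330x^2 + 240x + 74
each image's coordinates form column j of the matrix

the matrix is [[0, 0, 8, 12, 22, 40, 74]; [0, 0, 0, 24, 48, 110, 240]; [0, 0, 0, 0, 48, 120, 330]; [0, 0, 0, 0, 0, 80, 240]; [0, 0, 0, 0, 0, 0, 120]; [0, 0, 0, 0, 0, 0, 0]; [0, 0, 0, 0, 0, 0, 0]] (rows listed top to bottom)


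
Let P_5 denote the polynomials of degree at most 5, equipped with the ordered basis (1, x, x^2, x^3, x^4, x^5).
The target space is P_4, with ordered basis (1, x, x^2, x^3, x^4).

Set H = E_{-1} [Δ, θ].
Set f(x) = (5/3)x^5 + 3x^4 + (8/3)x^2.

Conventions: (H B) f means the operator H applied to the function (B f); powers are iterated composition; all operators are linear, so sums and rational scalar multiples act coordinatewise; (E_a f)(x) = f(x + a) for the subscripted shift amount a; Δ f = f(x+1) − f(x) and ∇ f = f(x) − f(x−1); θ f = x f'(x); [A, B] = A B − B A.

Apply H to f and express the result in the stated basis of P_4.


g(x) = (25/3)x^4 + 12x^3 + (16/3)x

θ f = (25/3)x^5 + 12x^4 + (16/3)x^2
Δ θ f = (125/3)x^4 + (394/3)x^3 + (466/3)x^2 + (301/3)x + 77/3
Δ f = (25/3)x^4 + (86/3)x^3 + (104/3)x^2 + (77/3)x + 22/3
θ Δ f = (100/3)x^4 + 86x^3 + (208/3)x^2 + (77/3)x
[Δ, θ] f = (25/3)x^4 + (136/3)x^3 + 86x^2 + (224/3)x + 77/3
E_{-1} [Δ, θ] f = (25/3)x^4 + 12x^3 + (16/3)x


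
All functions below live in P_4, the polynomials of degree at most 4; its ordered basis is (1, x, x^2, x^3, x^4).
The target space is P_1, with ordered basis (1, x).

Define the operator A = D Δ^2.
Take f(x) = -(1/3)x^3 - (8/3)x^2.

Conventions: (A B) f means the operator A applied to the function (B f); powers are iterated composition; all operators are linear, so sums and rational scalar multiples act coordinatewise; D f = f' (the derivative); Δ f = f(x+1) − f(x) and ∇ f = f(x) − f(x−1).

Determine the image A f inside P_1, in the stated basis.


Δ f = -x^2 - (19/3)x - 3
Δ Δ f = -2x - 22/3
D Δ^2 f = -2

the image equals g(x) = -2


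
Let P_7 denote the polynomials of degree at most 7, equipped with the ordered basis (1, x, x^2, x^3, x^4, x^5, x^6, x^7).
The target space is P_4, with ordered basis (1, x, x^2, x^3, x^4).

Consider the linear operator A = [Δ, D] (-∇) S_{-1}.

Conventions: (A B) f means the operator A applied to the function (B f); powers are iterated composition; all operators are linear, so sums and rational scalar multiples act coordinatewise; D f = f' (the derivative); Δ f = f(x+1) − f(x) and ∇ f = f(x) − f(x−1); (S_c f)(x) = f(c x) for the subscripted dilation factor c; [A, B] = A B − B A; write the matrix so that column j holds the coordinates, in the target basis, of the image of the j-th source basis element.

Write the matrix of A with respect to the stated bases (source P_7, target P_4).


image of 1: 0
image of x: 0
image of x^2: 0
image of x^3: 0
image of x^4: 0
image of x^5: 0
image of x^6: 0
image of x^7: 0
each image's coordinates form column j of the matrix

the matrix is [[0, 0, 0, 0, 0, 0, 0, 0]; [0, 0, 0, 0, 0, 0, 0, 0]; [0, 0, 0, 0, 0, 0, 0, 0]; [0, 0, 0, 0, 0, 0, 0, 0]; [0, 0, 0, 0, 0, 0, 0, 0]] (rows listed top to bottom)


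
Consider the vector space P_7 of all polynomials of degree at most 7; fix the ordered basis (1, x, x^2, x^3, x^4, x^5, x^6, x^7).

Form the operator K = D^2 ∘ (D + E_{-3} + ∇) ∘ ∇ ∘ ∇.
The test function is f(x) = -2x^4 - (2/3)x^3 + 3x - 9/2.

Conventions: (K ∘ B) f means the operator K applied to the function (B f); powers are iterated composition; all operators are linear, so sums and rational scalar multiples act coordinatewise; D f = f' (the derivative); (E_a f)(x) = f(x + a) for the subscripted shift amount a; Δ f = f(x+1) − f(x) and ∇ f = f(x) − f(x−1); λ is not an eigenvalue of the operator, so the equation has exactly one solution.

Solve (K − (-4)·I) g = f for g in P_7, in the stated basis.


the result is g(x) = -(1/2)x^4 - (1/6)x^3 + (3/4)x + 15/8

write g with unknown coordinates in the stated basis and equate coefficients in (K − (-4)·I) g = f
solving from the highest basis element down gives g = -(1/2)x^4 - (1/6)x^3 + (3/4)x + 15/8
check: K g = -12
so K g − (-4)·g = -2x^4 - (2/3)x^3 + 3x - 9/2 = f ✓


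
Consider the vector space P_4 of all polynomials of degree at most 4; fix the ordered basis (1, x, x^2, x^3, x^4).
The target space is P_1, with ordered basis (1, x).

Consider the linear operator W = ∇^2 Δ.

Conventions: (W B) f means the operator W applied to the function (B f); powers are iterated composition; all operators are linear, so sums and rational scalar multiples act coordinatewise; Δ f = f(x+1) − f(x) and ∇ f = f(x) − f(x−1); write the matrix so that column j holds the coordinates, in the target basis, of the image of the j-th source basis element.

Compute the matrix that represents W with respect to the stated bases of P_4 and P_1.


the matrix is [[0, 0, 0, 6, -12]; [0, 0, 0, 0, 24]] (rows listed top to bottom)

image of 1: 0
image of x: 0
image of x^2: 0
image of x^3: 6
image of x^4: 24x - 12
each image's coordinates form column j of the matrix


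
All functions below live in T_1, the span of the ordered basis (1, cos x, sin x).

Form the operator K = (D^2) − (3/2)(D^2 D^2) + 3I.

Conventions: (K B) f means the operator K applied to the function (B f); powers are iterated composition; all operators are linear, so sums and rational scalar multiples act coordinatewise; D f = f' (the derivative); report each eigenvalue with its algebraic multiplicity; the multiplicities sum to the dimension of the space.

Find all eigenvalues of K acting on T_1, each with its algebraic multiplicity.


image of 1: 3
image of cos x: (1/2)cos x
image of sin x: (1/2)sin x
the matrix is diagonal; its diagonal is (3, 1/2, 1/2)
for a triangular matrix the eigenvalues are the diagonal entries, with algebraic multiplicity their repetition count

λ = 1/2 (multiplicity 2), λ = 3 (multiplicity 1)


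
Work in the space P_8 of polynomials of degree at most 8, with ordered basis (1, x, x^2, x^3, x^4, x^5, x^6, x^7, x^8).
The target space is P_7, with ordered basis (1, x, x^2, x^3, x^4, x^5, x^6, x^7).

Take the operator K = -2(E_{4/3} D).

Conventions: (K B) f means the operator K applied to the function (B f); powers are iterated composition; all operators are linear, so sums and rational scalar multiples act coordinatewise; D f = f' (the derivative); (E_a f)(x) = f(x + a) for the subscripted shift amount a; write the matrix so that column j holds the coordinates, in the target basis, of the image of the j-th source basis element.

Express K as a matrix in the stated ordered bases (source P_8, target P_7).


the matrix is [[0, -2, -16/3, -32/3, -512/27, -2560/81, -4096/81, -57344/729, -262144/2187]; [0, 0, -4, -16, -128/3, -2560/27, -5120/27, -28672/81, -458752/729]; [0, 0, 0, -6, -32, -320/3, -2560/9, -17920/27, -114688/81]; [0, 0, 0, 0, -8, -160/3, -640/3, -17920/27, -143360/81]; [0, 0, 0, 0, 0, -10, -80, -1120/3, -35840/27]; [0, 0, 0, 0, 0, 0, -12, -112, -1792/3]; [0, 0, 0, 0, 0, 0, 0, -14, -448/3]; [0, 0, 0, 0, 0, 0, 0, 0, -16]] (rows listed top to bottom)

image of 1: 0
image of x: -2
image of x^2: -4x - 16/3
image of x^3: -6x^2 - 16x - 32/3
image of x^4: -8x^3 - 32x^2 - (128/3)x - 512/27
image of x^5: -10x^4 - (160/3)x^3 - (320/3)x^2 - (2560/27)x - 2560/81
image of x^6: -12x^5 - 80x^4 - (640/3)x^3 - (2560/9)x^2 - (5120/27)x - 4096/81
image of x^7: -14x^6 - 112x^5 - (1120/3)x^4 - (17920/27)x^3 - (17920/27)x^2 - (28672/81)x - 57344/729
image of x^8: -16x^7 - (448/3)x^6 - (1792/3)x^5 - (35840/27)x^4 - (143360/81)x^3 - (114688/81)x^2 - (458752/729)x - 262144/2187
each image's coordinates form column j of the matrix


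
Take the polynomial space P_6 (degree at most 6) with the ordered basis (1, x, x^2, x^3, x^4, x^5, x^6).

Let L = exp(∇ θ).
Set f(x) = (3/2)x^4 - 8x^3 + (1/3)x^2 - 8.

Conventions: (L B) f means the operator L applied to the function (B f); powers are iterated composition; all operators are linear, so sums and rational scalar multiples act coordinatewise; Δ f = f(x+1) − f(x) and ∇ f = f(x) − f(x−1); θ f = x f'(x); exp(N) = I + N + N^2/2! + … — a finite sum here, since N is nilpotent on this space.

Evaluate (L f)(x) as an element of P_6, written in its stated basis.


order-1 term: 24x^3 - 108x^2 + (292/3)x - 92/3
order-2 term: 108x^2 - 324x + 578/3
order-3 term: 144x - 180
order-4 term: 36
the series for exp(∇ θ) f terminates at order 4
exp(∇ θ) f = (3/2)x^4 + 16x^3 + (1/3)x^2 - (248/3)x + 10

the image equals g(x) = (3/2)x^4 + 16x^3 + (1/3)x^2 - (248/3)x + 10


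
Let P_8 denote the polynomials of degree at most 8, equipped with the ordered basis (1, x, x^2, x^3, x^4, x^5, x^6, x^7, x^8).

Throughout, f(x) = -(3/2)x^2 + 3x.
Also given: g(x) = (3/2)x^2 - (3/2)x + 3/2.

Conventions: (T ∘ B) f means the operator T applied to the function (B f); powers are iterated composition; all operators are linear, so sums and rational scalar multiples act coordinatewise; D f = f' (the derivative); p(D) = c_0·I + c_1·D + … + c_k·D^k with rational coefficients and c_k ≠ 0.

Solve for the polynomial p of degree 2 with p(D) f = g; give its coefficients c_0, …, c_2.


c_0 = -1, c_1 = -1/2, c_2 = -1

D^0 f = -(3/2)x^2 + 3x
D^1 f = -3x + 3
D^2 f = -3
matching coefficients of g against c_0 f + c_1 Df + … from the top degree down determines the c_i
solution: c_0 = -1, c_1 = -1/2, c_2 = -1


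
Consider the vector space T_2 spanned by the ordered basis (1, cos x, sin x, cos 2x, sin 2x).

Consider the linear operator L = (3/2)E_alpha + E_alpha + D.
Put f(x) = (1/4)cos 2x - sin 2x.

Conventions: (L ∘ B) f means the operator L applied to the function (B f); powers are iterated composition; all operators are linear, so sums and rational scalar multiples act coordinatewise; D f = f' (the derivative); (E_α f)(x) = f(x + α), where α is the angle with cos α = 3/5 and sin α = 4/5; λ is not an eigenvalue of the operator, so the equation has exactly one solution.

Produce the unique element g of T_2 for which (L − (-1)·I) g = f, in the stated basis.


the image equals g(x) = (179/778)cos 2x + (16/389)sin 2x

write g with unknown coordinates in the stated basis and equate coefficients in (L − (-1)·I) g = f
solving from the highest basis element down gives g = (179/778)cos 2x + (16/389)sin 2x
check: L g = (31/1556)cos 2x - (405/389)sin 2x
so L g − (-1)·g = (1/4)cos 2x - sin 2x = f ✓


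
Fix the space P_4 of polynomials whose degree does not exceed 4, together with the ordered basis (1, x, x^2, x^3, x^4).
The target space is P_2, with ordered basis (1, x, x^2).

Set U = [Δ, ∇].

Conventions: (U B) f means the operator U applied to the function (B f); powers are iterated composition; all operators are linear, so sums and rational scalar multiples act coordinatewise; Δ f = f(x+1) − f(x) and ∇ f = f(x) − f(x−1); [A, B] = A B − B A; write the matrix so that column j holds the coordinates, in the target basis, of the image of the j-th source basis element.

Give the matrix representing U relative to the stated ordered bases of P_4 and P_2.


image of 1: 0
image of x: 0
image of x^2: 0
image of x^3: 0
image of x^4: 0
each image's coordinates form column j of the matrix

the matrix is [[0, 0, 0, 0, 0]; [0, 0, 0, 0, 0]; [0, 0, 0, 0, 0]] (rows listed top to bottom)


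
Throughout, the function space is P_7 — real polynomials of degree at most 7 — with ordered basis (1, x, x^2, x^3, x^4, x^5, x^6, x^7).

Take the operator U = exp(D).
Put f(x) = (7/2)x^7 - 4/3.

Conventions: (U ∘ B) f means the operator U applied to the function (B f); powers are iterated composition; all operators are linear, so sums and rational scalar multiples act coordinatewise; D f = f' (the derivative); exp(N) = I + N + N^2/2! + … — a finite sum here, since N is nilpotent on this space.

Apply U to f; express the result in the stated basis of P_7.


order-1 term: (49/2)x^6
order-2 term: (147/2)x^5
order-3 term: (245/2)x^4
order-4 term: (245/2)x^3
order-5 term: (147/2)x^2
order-6 term: (49/2)x
order-7 term: 7/2
the series for exp(D) f terminates at order 7
exp(D) f = (7/2)x^7 + (49/2)x^6 + (147/2)x^5 + (245/2)x^4 + (245/2)x^3 + (147/2)x^2 + (49/2)x + 13/6

the result is g(x) = (7/2)x^7 + (49/2)x^6 + (147/2)x^5 + (245/2)x^4 + (245/2)x^3 + (147/2)x^2 + (49/2)x + 13/6


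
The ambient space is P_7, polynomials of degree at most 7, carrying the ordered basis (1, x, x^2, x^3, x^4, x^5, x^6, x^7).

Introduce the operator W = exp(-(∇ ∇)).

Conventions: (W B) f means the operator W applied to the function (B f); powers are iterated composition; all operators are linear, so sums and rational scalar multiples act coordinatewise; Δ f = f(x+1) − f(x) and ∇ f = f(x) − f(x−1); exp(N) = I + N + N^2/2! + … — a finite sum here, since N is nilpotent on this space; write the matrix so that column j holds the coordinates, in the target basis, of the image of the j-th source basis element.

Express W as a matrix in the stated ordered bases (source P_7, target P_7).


the matrix is [[1, 0, -2, 6, -2, -90, 598, -1554]; [0, 1, 0, -6, 24, -10, -540, 4186]; [0, 0, 1, 0, -12, 60, -30, -1890]; [0, 0, 0, 1, 0, -20, 120, -70]; [0, 0, 0, 0, 1, 0, -30, 210]; [0, 0, 0, 0, 0, 1, 0, -42]; [0, 0, 0, 0, 0, 0, 1, 0]; [0, 0, 0, 0, 0, 0, 0, 1]] (rows listed top to bottom)

image of 1: 1
image of x: x
image of x^2: x^2 - 2
image of x^3: x^3 - 6x + 6
image of x^4: x^4 - 12x^2 + 24x - 2
image of x^5: x^5 - 20x^3 + 60x^2 - 10x - 90
image of x^6: x^6 - 30x^4 + 120x^3 - 30x^2 - 540x + 598
image of x^7: x^7 - 42x^5 + 210x^4 - 70x^3 - 1890x^2 + 4186x - 1554
each image's coordinates form column j of the matrix


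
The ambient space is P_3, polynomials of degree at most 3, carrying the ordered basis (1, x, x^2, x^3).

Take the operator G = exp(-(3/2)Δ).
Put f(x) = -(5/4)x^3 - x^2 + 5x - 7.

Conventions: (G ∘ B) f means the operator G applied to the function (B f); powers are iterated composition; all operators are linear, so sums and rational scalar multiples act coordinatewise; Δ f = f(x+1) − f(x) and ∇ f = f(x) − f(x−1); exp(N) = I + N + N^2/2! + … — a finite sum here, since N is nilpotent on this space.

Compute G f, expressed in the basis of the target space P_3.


g(x) = -(5/4)x^3 + (37/8)x^2 + (83/16)x - 563/32

order-1 term: (45/8)x^2 + (69/8)x - 33/8
order-2 term: -(135/16)x - 171/16
order-3 term: 135/32
the series for exp(-(3/2)Δ) f terminates at order 3
exp(-(3/2)Δ) f = -(5/4)x^3 + (37/8)x^2 + (83/16)x - 563/32


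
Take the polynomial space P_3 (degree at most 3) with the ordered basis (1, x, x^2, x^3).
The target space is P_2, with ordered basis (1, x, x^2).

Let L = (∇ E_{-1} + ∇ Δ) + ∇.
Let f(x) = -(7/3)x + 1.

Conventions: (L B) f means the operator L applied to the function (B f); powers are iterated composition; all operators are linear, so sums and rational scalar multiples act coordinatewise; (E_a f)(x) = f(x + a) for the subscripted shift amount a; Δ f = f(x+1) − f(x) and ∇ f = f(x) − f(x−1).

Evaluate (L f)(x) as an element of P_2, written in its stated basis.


E_{-1} f = -(7/3)x + 10/3
∇ E_{-1} f = -7/3
Δ f = -7/3
∇ Δ f = 0
(∇ E_{-1} + ∇ Δ) f = -7/3
∇ f = -7/3
((∇ E_{-1} + ∇ Δ) + ∇) f = -14/3

the result is g(x) = -14/3


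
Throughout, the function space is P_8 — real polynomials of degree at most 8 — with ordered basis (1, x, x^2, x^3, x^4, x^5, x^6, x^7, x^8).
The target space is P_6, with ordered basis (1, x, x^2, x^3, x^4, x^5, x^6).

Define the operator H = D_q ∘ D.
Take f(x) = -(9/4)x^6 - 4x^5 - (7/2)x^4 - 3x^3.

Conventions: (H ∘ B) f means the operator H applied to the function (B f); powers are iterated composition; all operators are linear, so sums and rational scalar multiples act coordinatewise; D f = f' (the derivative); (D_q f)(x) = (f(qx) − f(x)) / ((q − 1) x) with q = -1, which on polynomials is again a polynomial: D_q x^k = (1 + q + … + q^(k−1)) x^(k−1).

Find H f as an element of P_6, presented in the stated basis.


the result is g(x) = -(27/2)x^4 - 14x^2

D f = -(27/2)x^5 - 20x^4 - 14x^3 - 9x^2
D_q D f = -(27/2)x^4 - 14x^2


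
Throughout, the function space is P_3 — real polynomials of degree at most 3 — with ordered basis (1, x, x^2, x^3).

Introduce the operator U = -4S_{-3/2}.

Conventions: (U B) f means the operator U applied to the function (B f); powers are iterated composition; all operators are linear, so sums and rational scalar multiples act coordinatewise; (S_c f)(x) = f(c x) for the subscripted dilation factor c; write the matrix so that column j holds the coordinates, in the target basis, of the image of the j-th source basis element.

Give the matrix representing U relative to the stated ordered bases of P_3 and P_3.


the matrix is [[-4, 0, 0, 0]; [0, 6, 0, 0]; [0, 0, -9, 0]; [0, 0, 0, 27/2]] (rows listed top to bottom)

image of 1: -4
image of x: 6x
image of x^2: -9x^2
image of x^3: (27/2)x^3
each image's coordinates form column j of the matrix


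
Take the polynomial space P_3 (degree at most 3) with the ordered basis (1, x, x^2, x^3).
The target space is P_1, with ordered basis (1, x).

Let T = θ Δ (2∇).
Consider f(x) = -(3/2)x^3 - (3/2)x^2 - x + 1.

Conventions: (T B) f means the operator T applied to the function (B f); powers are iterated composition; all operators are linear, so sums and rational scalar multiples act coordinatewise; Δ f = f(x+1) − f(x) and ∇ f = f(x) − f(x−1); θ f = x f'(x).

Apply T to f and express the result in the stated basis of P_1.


g(x) = -18x

∇ f = -(9/2)x^2 + (3/2)x - 1
(2∇) f = -9x^2 + 3x - 2
Δ (2∇) f = -18x - 6
θ Δ (2∇) f = -18x


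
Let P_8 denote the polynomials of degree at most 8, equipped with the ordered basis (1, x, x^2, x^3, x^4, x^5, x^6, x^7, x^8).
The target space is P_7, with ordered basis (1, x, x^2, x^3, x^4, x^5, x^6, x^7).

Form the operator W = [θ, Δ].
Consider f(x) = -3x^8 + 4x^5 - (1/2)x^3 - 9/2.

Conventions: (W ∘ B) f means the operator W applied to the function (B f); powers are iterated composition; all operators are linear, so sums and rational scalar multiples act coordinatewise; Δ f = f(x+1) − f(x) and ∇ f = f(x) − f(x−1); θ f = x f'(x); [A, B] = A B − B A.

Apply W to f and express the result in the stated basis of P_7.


Δ f = -24x^7 - 84x^6 - 168x^5 - 190x^4 - 128x^3 - (91/2)x^2 - (11/2)x + 1/2
θ Δ f = -168x^7 - 504x^6 - 840x^5 - 760x^4 - 384x^3 - 91x^2 - (11/2)x
θ f = -24x^8 + 20x^5 - (3/2)x^3
Δ θ f = -192x^7 - 672x^6 - 1344x^5 - 1580x^4 - 1144x^3 - (953/2)x^2 - (193/2)x - 11/2
[θ, Δ] f = 24x^7 + 168x^6 + 504x^5 + 820x^4 + 760x^3 + (771/2)x^2 + 91x + 11/2

the image equals g(x) = 24x^7 + 168x^6 + 504x^5 + 820x^4 + 760x^3 + (771/2)x^2 + 91x + 11/2


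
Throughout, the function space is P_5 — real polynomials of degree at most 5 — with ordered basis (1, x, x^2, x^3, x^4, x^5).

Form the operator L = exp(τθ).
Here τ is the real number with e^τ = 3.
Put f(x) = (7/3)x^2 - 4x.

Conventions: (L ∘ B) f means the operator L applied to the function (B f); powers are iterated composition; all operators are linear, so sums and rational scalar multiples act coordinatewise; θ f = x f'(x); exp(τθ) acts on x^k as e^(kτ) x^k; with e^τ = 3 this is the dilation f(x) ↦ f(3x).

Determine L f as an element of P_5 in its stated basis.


exp(τθ) x^k = e^(kτ) x^k; with e^τ = 3 this sends x^k to 3^k x^k
x ↦ 3 x
x^2 ↦ 9 x^2
applying this coordinatewise to f: exp(τθ) f = 21x^2 - 12x

the image equals g(x) = 21x^2 - 12x


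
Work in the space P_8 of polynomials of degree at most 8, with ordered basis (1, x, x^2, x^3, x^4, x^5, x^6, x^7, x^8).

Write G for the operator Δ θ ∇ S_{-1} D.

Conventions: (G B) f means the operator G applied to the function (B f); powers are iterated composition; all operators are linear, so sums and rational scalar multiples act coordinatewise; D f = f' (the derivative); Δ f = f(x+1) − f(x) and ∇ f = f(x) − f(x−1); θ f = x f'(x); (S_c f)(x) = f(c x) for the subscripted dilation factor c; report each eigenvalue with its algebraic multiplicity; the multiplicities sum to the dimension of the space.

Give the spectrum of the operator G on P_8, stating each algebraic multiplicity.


image of 1: 0
image of x: 0
image of x^2: 0
image of x^3: 6
image of x^4: -48x - 12
image of x^5: 180x^2 + 60x + 20
image of x^6: -480x^3 - 180x^2 - 180x - 30
image of x^7: 1050x^4 + 420x^3 + 840x^2 + 210x + 42
image of x^8: -2016x^5 - 840x^4 - 2800x^3 - 840x^2 - 448x - 56
the matrix is upper triangular; its diagonal is (0, 0, 0, 0, 0, 0, 0, 0, 0)
for a triangular matrix the eigenvalues are the diagonal entries, with algebraic multiplicity their repetition count

λ = 0 (multiplicity 9)


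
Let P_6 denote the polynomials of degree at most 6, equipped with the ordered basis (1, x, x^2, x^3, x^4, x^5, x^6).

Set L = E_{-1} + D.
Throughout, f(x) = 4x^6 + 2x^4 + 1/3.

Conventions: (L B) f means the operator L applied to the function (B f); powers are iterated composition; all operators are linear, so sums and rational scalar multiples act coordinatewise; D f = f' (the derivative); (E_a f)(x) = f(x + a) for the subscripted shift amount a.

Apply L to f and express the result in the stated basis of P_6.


E_{-1} f = 4x^6 - 24x^5 + 62x^4 - 88x^3 + 72x^2 - 32x + 19/3
D f = 24x^5 + 8x^3
(E_{-1} + D) f = 4x^6 + 62x^4 - 80x^3 + 72x^2 - 32x + 19/3

g(x) = 4x^6 + 62x^4 - 80x^3 + 72x^2 - 32x + 19/3


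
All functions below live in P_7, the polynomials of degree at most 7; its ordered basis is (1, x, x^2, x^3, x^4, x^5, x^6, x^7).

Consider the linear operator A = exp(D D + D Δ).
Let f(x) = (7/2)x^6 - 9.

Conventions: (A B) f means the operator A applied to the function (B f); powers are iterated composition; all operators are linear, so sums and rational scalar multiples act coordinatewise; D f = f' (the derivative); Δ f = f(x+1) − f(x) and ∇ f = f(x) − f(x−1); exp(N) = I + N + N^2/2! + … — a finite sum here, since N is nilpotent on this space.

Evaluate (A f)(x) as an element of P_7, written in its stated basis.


the result is g(x) = (7/2)x^6 + 210x^4 + 210x^3 + 2730x^2 + 2625x + 4527

order-1 term: 210x^4 + 210x^3 + 210x^2 + 105x + 21
order-2 term: 2520x^2 + 2520x + 1155
order-3 term: 3360
the series for exp(D D + D Δ) f terminates at order 3
exp(D D + D Δ) f = (7/2)x^6 + 210x^4 + 210x^3 + 2730x^2 + 2625x + 4527


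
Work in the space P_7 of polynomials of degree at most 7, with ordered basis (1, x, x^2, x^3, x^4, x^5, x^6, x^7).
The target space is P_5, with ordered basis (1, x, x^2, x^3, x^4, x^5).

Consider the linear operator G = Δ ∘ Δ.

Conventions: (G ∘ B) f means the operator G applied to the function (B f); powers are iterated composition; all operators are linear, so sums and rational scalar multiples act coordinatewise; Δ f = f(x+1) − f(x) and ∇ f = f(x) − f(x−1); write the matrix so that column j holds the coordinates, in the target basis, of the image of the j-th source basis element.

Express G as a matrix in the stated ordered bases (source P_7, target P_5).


image of 1: 0
image of x: 0
image of x^2: 2
image of x^3: 6x + 6
image of x^4: 12x^2 + 24x + 14
image of x^5: 20x^3 + 60x^2 + 70x + 30
image of x^6: 30x^4 + 120x^3 + 210x^2 + 180x + 62
image of x^7: 42x^5 + 210x^4 + 490x^3 + 630x^2 + 434x + 126
each image's coordinates form column j of the matrix

the matrix is [[0, 0, 2, 6, 14, 30, 62, 126]; [0, 0, 0, 6, 24, 70, 180, 434]; [0, 0, 0, 0, 12, 60, 210, 630]; [0, 0, 0, 0, 0, 20, 120, 490]; [0, 0, 0, 0, 0, 0, 30, 210]; [0, 0, 0, 0, 0, 0, 0, 42]] (rows listed top to bottom)


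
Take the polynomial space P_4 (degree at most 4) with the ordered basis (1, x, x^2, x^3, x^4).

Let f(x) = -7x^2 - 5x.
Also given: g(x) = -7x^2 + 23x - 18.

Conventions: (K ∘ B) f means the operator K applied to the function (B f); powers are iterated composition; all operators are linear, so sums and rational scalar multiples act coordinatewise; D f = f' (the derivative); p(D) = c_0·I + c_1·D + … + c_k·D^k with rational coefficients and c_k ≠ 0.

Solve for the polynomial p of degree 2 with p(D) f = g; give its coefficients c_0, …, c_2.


c_0 = 1, c_1 = -2, c_2 = 2

D^0 f = -7x^2 - 5x
D^1 f = -14x - 5
D^2 f = -14
matching coefficients of g against c_0 f + c_1 Df + … from the top degree down determines the c_i
solution: c_0 = 1, c_1 = -2, c_2 = 2


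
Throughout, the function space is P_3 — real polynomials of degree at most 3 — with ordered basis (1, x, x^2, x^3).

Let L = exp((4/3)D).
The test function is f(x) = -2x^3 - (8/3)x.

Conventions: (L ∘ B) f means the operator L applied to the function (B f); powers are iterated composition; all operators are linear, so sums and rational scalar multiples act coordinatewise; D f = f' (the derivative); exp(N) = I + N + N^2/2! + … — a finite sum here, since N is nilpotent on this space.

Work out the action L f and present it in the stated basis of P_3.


order-1 term: -8x^2 - 32/9
order-2 term: -(32/3)x
order-3 term: -128/27
the series for exp((4/3)D) f terminates at order 3
exp((4/3)D) f = -2x^3 - 8x^2 - (40/3)x - 224/27

g(x) = -2x^3 - 8x^2 - (40/3)x - 224/27
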